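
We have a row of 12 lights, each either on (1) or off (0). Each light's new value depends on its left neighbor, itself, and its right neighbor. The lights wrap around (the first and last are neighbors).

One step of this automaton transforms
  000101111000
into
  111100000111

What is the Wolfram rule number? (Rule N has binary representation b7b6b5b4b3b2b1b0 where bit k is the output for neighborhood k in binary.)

position 6: 111 → 0  (bit 7 = 0)
position 8: 110 → 0  (bit 6 = 0)
position 4: 101 → 0  (bit 5 = 0)
position 9: 100 → 1  (bit 4 = 1)
position 5: 011 → 0  (bit 3 = 0)
position 3: 010 → 1  (bit 2 = 1)
position 2: 001 → 1  (bit 1 = 1)
position 0: 000 → 1  (bit 0 = 1)
bits b7..b0 = 00010111 = 23

23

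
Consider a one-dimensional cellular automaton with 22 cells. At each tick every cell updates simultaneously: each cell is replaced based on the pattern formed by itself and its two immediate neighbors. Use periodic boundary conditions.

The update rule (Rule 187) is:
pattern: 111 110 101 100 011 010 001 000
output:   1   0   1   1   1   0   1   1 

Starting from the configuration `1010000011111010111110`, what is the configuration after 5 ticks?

0101111111110101111101
1011111111101011111010
0111111111010111110101
1111111110101111101010
1111111101011111010101

1111111101011111010101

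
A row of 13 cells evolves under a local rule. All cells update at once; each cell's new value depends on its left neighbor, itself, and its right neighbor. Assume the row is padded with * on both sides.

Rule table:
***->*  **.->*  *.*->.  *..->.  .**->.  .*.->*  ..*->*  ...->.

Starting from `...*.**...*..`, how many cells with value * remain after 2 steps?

6

step 1: ..**..*..**.*
step 2: .*.*.**.*.*..
count of *: 6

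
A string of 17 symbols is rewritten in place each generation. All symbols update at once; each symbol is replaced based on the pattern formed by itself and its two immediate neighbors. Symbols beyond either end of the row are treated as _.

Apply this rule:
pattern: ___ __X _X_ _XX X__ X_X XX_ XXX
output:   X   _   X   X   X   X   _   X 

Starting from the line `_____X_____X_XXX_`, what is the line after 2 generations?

XXX_XXXXX_XXXX_XX

XXXX_XXXXX_XXXX_X
XXX_XXXXX_XXXX_XX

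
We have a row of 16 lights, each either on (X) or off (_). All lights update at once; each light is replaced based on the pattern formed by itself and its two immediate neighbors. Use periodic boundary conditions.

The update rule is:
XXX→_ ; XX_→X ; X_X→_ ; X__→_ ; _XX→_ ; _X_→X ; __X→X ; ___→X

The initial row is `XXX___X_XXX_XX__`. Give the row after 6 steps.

__X_XXX___X__X_X
_XX___X_XXX_XX_X
__X_XXX___X__X_X  (repeats step 1; period 2)
step 6: _XX___X_XXX_XX_X

_XX___X_XXX_XX_X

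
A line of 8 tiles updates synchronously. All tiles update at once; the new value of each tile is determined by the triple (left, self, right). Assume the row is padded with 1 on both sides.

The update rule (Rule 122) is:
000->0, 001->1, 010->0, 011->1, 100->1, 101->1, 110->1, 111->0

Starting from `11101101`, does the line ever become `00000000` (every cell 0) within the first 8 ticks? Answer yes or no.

no

tick 1: 00111111
tick 2: 11100000
tick 3: 00110001
tick 4: 11111011
tick 5: 00001110
tick 6: 10011011
tick 7: 11111110
tick 8: 00000011
tick 8 is 00000011, still not uniform 0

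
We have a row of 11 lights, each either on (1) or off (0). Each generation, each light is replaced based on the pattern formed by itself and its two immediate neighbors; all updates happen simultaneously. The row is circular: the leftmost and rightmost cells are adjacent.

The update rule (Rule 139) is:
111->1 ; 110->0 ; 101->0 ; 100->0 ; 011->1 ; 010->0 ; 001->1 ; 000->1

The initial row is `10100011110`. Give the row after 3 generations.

generation 1: 00001111100
generation 2: 11111111001
generation 3: 11111110011

11111110011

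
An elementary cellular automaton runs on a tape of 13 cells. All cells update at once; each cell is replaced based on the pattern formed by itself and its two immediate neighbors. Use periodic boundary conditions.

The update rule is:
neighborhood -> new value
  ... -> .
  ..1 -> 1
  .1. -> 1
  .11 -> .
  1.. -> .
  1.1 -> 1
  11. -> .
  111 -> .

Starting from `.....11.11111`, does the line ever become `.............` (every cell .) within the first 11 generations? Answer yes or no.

generation 1: ....1..1.....
generation 2: ...11.11.....
generation 3: ..1..1.......
generation 4: .11.11.......
generation 5: 1..1.........
generation 6: 1.11........1
generation 7: .1.........1.
generation 8: 11........11.
generation 9: .........1..1
generation 10: ........11.11
generation 11: .......1..1..
generation 11 is .......1..1.., still not uniform .

no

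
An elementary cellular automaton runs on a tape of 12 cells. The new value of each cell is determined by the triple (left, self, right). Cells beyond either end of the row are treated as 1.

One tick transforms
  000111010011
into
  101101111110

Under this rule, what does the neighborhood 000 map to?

At position 1 the neighborhood is 000; the next row has 0 there.

0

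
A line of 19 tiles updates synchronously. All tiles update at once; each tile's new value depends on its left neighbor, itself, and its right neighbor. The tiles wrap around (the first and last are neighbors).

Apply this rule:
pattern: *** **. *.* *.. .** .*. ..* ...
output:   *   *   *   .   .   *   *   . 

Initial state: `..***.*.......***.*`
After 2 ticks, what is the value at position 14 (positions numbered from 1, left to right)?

.*.****......*.****
***.***.....***.***
position 14 holds *

*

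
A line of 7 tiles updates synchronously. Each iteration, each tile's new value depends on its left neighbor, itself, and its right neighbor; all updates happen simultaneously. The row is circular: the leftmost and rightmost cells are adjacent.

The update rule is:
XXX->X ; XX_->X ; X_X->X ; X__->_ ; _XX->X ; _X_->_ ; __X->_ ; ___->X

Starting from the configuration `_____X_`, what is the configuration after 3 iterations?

XXXX___
XXXX_X_
XXXXX_X

XXXXX_X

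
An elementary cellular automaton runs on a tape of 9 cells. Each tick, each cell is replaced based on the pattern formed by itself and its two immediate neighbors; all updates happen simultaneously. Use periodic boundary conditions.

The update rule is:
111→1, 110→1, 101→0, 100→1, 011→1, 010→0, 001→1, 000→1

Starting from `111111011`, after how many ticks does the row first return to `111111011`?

111111011

1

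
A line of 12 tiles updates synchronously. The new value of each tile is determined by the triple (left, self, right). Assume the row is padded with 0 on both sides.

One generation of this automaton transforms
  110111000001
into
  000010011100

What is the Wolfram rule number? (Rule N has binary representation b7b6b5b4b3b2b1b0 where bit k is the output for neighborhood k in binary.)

129

position 4: 111 → 1  (bit 7 = 1)
position 1: 110 → 0  (bit 6 = 0)
position 2: 101 → 0  (bit 5 = 0)
position 6: 100 → 0  (bit 4 = 0)
position 0: 011 → 0  (bit 3 = 0)
position 11: 010 → 0  (bit 2 = 0)
position 10: 001 → 0  (bit 1 = 0)
position 7: 000 → 1  (bit 0 = 1)
bits b7..b0 = 10000001 = 129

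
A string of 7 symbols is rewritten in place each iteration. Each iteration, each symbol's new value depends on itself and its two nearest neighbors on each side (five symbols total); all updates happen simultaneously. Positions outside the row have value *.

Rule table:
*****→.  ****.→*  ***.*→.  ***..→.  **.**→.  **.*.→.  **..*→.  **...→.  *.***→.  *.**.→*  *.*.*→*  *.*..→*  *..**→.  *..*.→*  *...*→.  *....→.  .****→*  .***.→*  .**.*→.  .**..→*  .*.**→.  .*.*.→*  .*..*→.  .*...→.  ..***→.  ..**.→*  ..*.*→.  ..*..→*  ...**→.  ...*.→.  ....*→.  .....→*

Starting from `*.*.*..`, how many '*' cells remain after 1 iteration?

iteration 1: ..***..
count of *: 3

3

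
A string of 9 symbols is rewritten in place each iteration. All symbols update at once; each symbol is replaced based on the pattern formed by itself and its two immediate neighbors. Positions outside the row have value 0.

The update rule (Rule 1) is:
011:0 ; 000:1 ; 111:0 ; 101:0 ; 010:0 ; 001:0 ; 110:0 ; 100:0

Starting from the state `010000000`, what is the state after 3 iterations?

000111111

000111111
110000000
000111111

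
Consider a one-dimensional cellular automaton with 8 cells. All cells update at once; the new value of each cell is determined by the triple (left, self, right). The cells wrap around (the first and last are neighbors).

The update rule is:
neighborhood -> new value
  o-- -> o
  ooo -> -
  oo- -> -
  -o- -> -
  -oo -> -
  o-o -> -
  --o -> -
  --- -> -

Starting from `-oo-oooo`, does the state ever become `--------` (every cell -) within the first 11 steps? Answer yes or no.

yes

--------
all cells are - at step 1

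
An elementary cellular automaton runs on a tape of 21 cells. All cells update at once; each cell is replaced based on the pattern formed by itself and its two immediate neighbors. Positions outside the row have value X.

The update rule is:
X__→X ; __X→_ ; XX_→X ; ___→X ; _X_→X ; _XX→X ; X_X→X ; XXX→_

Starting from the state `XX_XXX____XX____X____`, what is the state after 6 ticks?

tick 1: _XXX_XXXX_XXXXX_XXXX_
tick 2: XX_XXX__XXX___XXX__XX
tick 3: _XXX_XX_X_XXX_X_XX_X_
tick 4: XX_XXXXXXXX_XXXXXXXXX
tick 5: _XXX______XXX________
tick 6: XX_XXXXXX_X_XXXXXXXX_

XX_XXXXXX_X_XXXXXXXX_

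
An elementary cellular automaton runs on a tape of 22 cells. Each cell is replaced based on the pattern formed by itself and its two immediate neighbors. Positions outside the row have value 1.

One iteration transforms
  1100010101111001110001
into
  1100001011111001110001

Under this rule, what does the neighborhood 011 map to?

1

At position 9 the neighborhood is 011; the next row has 1 there.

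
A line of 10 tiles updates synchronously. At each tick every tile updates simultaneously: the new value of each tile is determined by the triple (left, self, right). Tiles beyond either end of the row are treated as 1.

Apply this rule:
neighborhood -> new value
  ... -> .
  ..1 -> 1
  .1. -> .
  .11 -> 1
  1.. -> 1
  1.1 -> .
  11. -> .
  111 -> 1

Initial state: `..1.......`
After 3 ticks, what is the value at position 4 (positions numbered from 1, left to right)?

1

11.1.....1
1...1...11
.1.1.1.111
position 4 holds 1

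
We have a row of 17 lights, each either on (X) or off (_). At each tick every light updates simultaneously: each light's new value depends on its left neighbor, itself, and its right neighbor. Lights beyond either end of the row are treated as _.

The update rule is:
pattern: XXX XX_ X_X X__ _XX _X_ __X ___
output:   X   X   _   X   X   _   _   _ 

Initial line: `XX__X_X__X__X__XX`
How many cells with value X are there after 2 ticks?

8

XXX____X__X__X_XX
XXXX____X__X___XX
count of X: 8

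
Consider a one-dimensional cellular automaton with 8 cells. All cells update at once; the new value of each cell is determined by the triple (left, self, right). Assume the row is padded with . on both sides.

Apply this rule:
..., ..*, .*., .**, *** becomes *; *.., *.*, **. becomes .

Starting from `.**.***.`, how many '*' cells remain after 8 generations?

**..**..
*..**..*
*.**..**
*.*..**.
*.*.**..
*.*.*..*
*.*.*.**
*.*.*.*.
count of *: 4

4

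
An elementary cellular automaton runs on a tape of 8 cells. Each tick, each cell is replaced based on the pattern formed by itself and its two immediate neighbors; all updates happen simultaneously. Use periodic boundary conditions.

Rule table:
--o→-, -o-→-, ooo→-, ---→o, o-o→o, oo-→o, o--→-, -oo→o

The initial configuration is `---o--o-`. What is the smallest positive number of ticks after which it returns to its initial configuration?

4

oo------
oo-oooo-
oooo--oo
---o--o-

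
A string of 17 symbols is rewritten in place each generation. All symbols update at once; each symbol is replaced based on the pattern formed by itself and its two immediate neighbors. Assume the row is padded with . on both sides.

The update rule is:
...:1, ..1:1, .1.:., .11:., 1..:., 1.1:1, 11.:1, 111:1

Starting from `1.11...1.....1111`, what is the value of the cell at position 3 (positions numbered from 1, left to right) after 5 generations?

.1.1.11..1111.111
1.1.1.1.1.1111.11
.1.1.1.1.1.1111.1
1.1.1.1.1.1.1111.
.1.1.1.1.1.1.111.
position 3 holds .

.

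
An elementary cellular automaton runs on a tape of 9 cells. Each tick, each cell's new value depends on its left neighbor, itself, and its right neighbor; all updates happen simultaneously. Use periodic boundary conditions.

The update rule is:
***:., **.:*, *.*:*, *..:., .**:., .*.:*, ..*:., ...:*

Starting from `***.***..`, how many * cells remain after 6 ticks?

tick 1: ..**..*..
tick 2: *..*..*.*
tick 3: *..*..**.
tick 4: *..*...**
tick 5: *..*.*...
tick 6: *..***.*.
count of *: 5

5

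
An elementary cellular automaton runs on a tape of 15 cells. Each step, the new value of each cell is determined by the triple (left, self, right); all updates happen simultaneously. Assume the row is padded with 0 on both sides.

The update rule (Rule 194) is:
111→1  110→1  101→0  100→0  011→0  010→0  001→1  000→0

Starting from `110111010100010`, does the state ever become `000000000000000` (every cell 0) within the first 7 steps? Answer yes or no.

step 1: 010011000000100
step 2: 100101000001000
step 3: 001000000010000
step 4: 010000000100000
step 5: 100000001000000
step 6: 000000010000000
step 7: 000000100000000
step 7 is 000000100000000, still not uniform 0

no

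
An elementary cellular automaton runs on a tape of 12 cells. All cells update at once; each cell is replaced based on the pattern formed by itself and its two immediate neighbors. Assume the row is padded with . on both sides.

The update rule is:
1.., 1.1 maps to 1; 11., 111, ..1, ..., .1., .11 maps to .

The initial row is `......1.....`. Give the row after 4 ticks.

.......1....
........1...
.........1..
..........1.

..........1.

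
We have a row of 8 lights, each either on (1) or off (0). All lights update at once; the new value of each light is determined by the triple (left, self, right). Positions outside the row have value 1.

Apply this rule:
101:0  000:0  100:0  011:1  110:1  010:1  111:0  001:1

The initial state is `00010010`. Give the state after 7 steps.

00110110
01110110
01010110
01010110  (fixed point — unchanged through step 7)

01010110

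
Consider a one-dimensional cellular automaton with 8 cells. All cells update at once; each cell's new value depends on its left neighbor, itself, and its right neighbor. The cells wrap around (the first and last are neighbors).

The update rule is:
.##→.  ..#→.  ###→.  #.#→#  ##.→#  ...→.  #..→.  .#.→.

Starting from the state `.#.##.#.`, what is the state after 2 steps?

...#.#..

step 1: ..#.##..
step 2: ...#.#..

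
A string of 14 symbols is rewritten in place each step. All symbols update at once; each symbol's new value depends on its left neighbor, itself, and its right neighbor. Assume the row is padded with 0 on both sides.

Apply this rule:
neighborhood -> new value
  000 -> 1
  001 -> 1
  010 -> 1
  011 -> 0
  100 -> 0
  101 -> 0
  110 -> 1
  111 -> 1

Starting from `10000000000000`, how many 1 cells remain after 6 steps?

10

10111111111111
10011111111111
10101111111111
10100111111111
10101011111111
10101001111111
count of 1: 10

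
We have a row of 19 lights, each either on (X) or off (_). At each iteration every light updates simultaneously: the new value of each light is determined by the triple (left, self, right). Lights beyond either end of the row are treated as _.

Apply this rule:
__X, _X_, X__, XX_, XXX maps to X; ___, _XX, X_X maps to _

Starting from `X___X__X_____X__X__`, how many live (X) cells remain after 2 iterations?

iteration 1: XX_XXXXXX___XXXXXX_
iteration 2: _X__XXXXXX_X_XXXXXX
count of X: 14

14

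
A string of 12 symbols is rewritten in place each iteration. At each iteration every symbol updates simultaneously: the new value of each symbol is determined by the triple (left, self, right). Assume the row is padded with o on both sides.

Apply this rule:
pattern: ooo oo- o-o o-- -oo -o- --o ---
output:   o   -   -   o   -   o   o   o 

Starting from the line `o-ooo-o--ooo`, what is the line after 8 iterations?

iteration 1: ---o--ooo-oo
iteration 2: oooooo-o---o
iteration 3: ooooo--oooo-
iteration 4: oooo-oo-oo--
iteration 5: ooo-------oo
iteration 6: oo-ooooooo-o
iteration 7: o---ooooo---
iteration 8: -ooo-ooo-ooo

-ooo-ooo-ooo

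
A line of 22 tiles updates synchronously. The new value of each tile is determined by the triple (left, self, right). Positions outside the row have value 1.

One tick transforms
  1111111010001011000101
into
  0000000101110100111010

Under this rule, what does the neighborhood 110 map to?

0

At position 6 the neighborhood is 110; the next row has 0 there.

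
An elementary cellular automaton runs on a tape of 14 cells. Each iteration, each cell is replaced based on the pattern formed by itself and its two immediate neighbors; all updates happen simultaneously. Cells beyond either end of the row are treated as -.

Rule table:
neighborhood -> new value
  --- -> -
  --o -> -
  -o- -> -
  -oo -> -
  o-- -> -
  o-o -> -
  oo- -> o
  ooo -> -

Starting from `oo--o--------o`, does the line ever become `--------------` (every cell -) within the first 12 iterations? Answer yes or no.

yes

-o------------
--------------
all cells are - at iteration 2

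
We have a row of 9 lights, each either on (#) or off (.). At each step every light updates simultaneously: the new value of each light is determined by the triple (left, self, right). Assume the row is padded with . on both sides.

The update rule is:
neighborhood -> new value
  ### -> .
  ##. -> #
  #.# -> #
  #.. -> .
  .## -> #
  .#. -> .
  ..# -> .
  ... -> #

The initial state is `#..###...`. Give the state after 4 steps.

##.#.###.

...#.#.##
##..#.###
##...##.#
##.#.###.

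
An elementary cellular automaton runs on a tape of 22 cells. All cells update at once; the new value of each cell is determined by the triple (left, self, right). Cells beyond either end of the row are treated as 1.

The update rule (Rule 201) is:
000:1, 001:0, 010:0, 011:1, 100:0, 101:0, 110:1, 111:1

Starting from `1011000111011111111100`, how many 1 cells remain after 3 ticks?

16

1011010111011111111100
1011000111011111111100  (repeats tick 0; period 2)
tick 3: 1011010111011111111100
count of 1: 16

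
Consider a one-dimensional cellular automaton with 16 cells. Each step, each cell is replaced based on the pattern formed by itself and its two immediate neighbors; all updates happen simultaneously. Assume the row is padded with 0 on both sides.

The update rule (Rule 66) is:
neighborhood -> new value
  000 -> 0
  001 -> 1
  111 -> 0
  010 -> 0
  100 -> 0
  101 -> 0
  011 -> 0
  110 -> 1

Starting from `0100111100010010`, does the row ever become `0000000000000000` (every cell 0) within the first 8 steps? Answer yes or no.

1001000100100100
0010001001001000
0100010010010000
1000100100100000
0001001001000000
0010010010000000
0100100100000000
1001001000000000
step 8 is 1001001000000000, still not uniform 0

no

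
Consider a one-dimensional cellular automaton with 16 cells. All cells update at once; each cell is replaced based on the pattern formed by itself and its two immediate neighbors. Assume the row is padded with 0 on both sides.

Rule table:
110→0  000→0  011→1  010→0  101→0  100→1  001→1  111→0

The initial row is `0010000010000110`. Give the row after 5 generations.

0101000110010001

0101000101001101
1000101000111000
0101000101100100
1000101001011010
0101000110010001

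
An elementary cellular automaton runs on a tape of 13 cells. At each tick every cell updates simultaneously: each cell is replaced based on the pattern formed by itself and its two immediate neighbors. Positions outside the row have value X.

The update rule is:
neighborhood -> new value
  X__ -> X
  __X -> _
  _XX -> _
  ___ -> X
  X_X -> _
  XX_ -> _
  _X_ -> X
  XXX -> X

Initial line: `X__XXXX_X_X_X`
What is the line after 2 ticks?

_XX___X_X_XX_

tick 1: _X__XX__X_X__
tick 2: _XX___X_X_XX_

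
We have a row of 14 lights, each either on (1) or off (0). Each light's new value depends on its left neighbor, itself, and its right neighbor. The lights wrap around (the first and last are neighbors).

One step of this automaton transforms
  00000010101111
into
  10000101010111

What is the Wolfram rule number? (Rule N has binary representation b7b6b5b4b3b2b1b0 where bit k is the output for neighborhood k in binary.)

position 11: 111 → 1  (bit 7 = 1)
position 13: 110 → 1  (bit 6 = 1)
position 7: 101 → 1  (bit 5 = 1)
position 0: 100 → 1  (bit 4 = 1)
position 10: 011 → 0  (bit 3 = 0)
position 6: 010 → 0  (bit 2 = 0)
position 5: 001 → 1  (bit 1 = 1)
position 1: 000 → 0  (bit 0 = 0)
bits b7..b0 = 11110010 = 242

242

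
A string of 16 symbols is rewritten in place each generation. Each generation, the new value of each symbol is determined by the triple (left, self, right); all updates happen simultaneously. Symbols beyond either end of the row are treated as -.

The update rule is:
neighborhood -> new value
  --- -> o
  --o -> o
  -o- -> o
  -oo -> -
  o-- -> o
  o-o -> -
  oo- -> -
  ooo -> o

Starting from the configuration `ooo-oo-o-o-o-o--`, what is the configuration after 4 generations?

generation 1: -o-----o-o-o-ooo
generation 2: oooooooo-o-o--o-
generation 3: -oooooo--o-ooooo
generation 4: o-oooo-ooo--ooo-

o-oooo-ooo--ooo-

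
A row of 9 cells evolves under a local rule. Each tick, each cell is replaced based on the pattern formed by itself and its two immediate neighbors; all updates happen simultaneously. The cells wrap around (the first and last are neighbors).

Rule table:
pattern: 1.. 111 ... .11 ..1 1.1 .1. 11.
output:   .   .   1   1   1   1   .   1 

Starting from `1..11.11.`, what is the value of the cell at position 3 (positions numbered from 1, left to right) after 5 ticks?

..1111111
.11.....1
111.1111.
1.111..11
111.1.11.
position 3 holds 1

1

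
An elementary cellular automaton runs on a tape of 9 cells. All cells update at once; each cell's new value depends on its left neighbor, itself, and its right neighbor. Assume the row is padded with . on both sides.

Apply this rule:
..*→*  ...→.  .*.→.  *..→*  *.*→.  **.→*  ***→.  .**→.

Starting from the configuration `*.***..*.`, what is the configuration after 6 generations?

generation 1: ....***.*
generation 2: ...*..*..
generation 3: ..*.**.*.
generation 4: .*...*..*
generation 5: *.*.*.**.
generation 6: .......**

.......**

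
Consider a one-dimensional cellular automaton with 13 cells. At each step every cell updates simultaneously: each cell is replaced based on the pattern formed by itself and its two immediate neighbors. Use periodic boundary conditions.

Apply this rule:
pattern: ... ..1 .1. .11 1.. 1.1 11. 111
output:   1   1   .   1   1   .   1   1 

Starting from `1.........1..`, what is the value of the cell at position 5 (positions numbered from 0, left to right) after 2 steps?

1

.111111111.11
.111111111.11
position 5 holds 1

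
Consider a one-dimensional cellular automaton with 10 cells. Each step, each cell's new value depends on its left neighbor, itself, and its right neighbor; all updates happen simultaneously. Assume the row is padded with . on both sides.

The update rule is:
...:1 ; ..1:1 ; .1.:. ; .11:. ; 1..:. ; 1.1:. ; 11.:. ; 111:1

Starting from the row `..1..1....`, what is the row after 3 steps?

111..1....

step 1: 11..1..111
step 2: ...1..1.1.
step 3: 111..1....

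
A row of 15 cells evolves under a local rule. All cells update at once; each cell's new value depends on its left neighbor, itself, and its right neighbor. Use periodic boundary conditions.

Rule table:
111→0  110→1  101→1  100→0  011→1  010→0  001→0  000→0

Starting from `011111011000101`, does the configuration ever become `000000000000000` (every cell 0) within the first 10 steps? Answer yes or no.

yes

110001111000010
110001001000001
010000000000001
100000000000000
000000000000000
all cells are 0 at step 5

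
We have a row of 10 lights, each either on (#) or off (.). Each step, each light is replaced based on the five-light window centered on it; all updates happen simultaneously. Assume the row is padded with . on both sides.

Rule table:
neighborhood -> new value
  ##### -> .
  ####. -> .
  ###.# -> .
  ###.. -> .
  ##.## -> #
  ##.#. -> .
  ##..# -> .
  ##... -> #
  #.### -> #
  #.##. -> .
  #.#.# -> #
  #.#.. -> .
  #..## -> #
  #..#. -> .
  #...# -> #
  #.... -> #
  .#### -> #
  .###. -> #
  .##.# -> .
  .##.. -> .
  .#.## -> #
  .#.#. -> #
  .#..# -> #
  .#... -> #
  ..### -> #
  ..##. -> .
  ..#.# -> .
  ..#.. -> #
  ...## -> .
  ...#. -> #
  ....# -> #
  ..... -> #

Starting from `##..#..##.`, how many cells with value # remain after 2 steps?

6

....###..#
###.##...#
count of #: 6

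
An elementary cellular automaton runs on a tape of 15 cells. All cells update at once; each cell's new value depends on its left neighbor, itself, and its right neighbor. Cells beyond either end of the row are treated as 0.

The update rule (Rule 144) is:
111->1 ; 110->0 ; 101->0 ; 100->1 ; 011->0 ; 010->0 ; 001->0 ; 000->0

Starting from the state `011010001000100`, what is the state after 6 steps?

step 1: 000001000100010
step 2: 000000100010001
step 3: 000000010001000
step 4: 000000001000100
step 5: 000000000100010
step 6: 000000000010001

000000000010001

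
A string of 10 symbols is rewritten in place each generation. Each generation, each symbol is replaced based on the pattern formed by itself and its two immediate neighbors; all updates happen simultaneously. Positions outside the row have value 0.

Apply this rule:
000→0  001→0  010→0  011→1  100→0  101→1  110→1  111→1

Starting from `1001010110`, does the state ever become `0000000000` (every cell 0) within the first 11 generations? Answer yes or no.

generation 1: 0000101110
generation 2: 0000011110
generation 3: 0000011110  (fixed point — unchanged through generation 11)
generation 11 is 0000011110, still not uniform 0

no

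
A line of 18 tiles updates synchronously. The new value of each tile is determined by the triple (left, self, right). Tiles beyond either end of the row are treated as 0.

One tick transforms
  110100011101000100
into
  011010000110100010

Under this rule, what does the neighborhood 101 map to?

1

At position 2 the neighborhood is 101; the next row has 1 there.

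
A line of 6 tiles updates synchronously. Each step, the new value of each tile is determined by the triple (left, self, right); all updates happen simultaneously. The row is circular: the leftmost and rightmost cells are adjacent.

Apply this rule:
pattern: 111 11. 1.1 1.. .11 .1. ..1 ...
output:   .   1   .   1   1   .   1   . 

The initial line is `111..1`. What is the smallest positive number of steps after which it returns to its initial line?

2

..1111
111..1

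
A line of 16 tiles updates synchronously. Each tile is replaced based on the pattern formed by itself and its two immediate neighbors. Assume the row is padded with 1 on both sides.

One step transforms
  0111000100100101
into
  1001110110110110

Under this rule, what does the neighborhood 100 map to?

At position 4 the neighborhood is 100; the next row has 1 there.

1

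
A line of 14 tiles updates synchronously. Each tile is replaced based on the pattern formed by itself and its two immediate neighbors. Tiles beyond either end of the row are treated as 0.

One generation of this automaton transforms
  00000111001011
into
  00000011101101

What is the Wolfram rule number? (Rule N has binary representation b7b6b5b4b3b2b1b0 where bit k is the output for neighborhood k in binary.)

244

position 6: 111 → 1  (bit 7 = 1)
position 7: 110 → 1  (bit 6 = 1)
position 11: 101 → 1  (bit 5 = 1)
position 8: 100 → 1  (bit 4 = 1)
position 5: 011 → 0  (bit 3 = 0)
position 10: 010 → 1  (bit 2 = 1)
position 4: 001 → 0  (bit 1 = 0)
position 0: 000 → 0  (bit 0 = 0)
bits b7..b0 = 11110100 = 244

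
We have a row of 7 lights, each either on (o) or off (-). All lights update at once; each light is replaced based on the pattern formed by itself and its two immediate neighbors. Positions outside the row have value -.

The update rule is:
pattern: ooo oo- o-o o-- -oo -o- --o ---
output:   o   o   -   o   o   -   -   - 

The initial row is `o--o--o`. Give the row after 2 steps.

-o--o--
--o--o-

--o--o-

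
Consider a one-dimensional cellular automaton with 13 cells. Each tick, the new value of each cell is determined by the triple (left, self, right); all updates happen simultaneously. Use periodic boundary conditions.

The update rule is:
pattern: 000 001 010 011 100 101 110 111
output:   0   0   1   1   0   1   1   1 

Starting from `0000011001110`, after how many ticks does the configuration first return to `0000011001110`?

1

tick 1: 0000011001110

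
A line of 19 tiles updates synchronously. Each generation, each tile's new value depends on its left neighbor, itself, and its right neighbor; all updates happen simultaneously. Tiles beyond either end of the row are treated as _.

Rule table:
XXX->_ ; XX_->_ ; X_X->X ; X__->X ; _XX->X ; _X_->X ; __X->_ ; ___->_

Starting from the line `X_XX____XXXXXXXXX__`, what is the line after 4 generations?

XXX_X___X________X_
X__XXX__XX_______XX
XX_X__X_X_X______X_
X_XXX_XXXXXX_____XX

X_XXX_XXXXXX_____XX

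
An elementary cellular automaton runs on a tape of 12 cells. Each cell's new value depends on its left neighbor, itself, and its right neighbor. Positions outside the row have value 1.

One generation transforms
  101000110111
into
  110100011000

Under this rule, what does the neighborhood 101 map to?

1

At position 1 the neighborhood is 101; the next row has 1 there.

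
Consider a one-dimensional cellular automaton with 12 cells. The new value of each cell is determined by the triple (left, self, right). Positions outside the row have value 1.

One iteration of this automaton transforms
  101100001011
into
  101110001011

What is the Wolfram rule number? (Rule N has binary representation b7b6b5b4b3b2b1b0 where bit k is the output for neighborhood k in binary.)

220

position 11: 111 → 1  (bit 7 = 1)
position 0: 110 → 1  (bit 6 = 1)
position 1: 101 → 0  (bit 5 = 0)
position 4: 100 → 1  (bit 4 = 1)
position 2: 011 → 1  (bit 3 = 1)
position 8: 010 → 1  (bit 2 = 1)
position 7: 001 → 0  (bit 1 = 0)
position 5: 000 → 0  (bit 0 = 0)
bits b7..b0 = 11011100 = 220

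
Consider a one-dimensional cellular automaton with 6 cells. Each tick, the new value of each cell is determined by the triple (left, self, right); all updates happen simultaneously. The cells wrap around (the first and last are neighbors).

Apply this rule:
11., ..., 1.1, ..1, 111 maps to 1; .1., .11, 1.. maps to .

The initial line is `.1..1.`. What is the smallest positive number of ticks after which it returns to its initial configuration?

1..1..
..1..1
.1..1.

3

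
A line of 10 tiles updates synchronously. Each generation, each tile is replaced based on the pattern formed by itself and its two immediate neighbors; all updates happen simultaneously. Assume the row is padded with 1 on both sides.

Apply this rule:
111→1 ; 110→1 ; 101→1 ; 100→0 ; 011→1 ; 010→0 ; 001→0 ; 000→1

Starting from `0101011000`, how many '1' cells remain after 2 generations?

8

1010111010
1101111101
count of 1: 8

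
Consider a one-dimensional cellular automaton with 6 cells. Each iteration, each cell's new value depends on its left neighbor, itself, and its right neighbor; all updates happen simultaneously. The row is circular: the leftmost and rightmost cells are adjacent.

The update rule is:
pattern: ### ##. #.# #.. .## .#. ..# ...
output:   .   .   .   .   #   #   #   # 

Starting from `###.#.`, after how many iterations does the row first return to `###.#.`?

#...#.
#.###.
#.#...
#.#.##
..#.#.
###.#.

6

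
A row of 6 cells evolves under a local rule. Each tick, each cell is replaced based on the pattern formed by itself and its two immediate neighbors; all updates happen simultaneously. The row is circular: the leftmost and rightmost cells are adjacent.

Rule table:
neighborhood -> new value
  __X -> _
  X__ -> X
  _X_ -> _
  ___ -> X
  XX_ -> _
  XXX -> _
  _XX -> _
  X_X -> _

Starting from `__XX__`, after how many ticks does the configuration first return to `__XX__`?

12

tick 1: X___XX
tick 2: _XX___
tick 3: ___XXX
tick 4: XX____
tick 5: __XXX_
tick 6: X____X
tick 7: _XXX__
tick 8: ____XX
tick 9: XXX___
tick 10: ___XX_
tick 11: XX___X
tick 12: __XX__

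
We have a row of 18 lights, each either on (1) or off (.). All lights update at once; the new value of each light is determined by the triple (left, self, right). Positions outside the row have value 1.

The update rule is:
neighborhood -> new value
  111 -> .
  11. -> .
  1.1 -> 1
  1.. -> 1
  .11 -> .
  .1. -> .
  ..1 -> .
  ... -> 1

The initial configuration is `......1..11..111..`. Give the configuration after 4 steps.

....1..11..111..1.

step 1: 11111..1...1....1.
step 2: .....1..11..111..1
step 3: 1111..1...1....1..
step 4: ....1..11..111..1.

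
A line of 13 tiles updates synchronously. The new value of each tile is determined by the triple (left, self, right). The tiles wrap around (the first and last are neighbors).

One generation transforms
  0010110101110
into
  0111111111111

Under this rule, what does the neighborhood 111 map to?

1

At position 10 the neighborhood is 111; the next row has 1 there.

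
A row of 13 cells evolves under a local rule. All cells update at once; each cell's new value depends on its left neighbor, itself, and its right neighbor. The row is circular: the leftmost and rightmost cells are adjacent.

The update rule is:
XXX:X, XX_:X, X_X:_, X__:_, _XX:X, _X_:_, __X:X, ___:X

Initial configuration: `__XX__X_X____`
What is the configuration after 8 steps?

XXXX_X____XXX
XXXX___XXXXXX
XXXX_XXXXXXXX
XXXX_XXXXXXXX  (fixed point — unchanged through step 8)

XXXX_XXXXXXXX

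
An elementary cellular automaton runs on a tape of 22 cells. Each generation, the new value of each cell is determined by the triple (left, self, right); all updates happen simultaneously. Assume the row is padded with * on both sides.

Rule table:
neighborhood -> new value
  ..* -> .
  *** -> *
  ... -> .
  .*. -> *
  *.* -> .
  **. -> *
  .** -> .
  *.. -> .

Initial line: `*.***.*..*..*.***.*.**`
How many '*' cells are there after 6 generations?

*..**.*..*..*..**.*..*
*...*.*..*..*...*.*...
*...*.*..*..*...*.*...  (fixed point — unchanged through generation 6)
count of *: 7

7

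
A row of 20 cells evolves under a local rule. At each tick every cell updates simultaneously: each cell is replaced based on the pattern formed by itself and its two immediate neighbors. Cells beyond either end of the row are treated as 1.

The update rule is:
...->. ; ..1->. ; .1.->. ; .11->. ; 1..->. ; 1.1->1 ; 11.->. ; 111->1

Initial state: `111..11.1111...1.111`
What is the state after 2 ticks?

1.......1........1.1

tick 1: 11.....1.11.....1.11
tick 2: 1.......1........1.1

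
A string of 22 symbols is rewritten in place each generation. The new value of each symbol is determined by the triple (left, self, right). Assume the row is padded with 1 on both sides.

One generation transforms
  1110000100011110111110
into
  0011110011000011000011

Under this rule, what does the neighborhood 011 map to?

0

At position 11 the neighborhood is 011; the next row has 0 there.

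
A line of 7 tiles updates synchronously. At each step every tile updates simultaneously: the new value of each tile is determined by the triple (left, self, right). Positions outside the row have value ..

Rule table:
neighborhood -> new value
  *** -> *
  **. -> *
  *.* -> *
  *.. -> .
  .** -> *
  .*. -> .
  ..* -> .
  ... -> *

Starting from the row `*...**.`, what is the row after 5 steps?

******.

..*.**.
*..***.
...***.
**.***.
******.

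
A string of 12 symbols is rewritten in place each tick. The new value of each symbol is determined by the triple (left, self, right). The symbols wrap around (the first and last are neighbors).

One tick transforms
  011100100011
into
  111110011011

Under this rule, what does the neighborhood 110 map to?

1

At position 3 the neighborhood is 110; the next row has 1 there.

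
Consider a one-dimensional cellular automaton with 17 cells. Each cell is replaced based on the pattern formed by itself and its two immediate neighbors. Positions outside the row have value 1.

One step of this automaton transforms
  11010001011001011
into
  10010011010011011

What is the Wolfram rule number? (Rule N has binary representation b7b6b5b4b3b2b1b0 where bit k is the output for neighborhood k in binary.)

position 0: 111 → 1  (bit 7 = 1)
position 1: 110 → 0  (bit 6 = 0)
position 2: 101 → 0  (bit 5 = 0)
position 4: 100 → 0  (bit 4 = 0)
position 9: 011 → 1  (bit 3 = 1)
position 3: 010 → 1  (bit 2 = 1)
position 6: 001 → 1  (bit 1 = 1)
position 5: 000 → 0  (bit 0 = 0)
bits b7..b0 = 10001110 = 142

142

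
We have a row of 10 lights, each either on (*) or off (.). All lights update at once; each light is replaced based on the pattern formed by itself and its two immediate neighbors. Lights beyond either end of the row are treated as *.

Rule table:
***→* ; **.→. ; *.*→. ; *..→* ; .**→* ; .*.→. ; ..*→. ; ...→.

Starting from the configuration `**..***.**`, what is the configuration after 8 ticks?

..*..*..**

*.*.**..**
....*.*.**
*.......**
.*......**
..*.....**
*..*....**
.*..*...**
..*..*..**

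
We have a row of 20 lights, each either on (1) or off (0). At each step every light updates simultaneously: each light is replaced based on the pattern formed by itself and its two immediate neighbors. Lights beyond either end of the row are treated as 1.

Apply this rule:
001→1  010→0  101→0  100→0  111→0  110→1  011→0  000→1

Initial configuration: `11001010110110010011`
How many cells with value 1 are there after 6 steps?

8

01010000010010100100
00000111100100001001
01111000101001110010
00001011000010010100
01110001011100100001
00010110000101001110
count of 1: 8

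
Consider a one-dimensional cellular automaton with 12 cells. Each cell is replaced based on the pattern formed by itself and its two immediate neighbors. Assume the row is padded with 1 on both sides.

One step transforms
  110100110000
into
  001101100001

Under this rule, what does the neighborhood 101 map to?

At position 2 the neighborhood is 101; the next row has 1 there.

1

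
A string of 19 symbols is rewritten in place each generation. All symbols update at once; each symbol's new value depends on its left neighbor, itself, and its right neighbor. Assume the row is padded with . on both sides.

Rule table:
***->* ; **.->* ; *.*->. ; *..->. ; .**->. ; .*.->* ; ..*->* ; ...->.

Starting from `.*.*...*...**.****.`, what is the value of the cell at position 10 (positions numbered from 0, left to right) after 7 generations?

*

**.*..**..*.*..***.
.*.*.*.*.**.*.*.**.
**.*.*.*..*.*.*..*.
.*.*.*.*.**.*.*.**.  (repeats generation 2; period 2)
generation 7: **.*.*.*..*.*.*..*.
position 10 holds *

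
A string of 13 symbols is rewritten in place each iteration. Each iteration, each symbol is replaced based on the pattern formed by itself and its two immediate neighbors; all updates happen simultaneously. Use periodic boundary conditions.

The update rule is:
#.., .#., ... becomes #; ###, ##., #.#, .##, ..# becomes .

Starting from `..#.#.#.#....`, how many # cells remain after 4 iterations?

2

iteration 1: #.#.#.#.#####
iteration 2: ..#.#.#......
iteration 3: #.#.#.#######
iteration 4: ..#.#........
count of #: 2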